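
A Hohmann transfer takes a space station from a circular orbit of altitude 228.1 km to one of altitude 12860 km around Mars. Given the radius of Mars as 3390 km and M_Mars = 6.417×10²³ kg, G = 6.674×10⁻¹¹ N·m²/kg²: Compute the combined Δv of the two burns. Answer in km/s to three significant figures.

Δv_total ≈ 1.60 km/s

μ = GM = 6.674×10⁻¹¹ × 6.417×10²³ = 4.283×10¹³ m³/s².
r₁ = 3390 + 228.1 = 3618.1 km = 3.6181×10⁶ m.
r₂ = 3390 + 12860 = 16250 km = 1.6250×10⁷ m.
Transfer ellipse a_t = (r₁ + r₂)/2 = 9.934×10⁶ m.
At r₁: circular v_c1 = √(μ/r₁) = 3440 m/s; transfer-periapsis v_p = √[μ(2/r₁ − 1/a_t)] = 4400 m/s.
Δv₁ = v_p − v_c1 = 959.8 m/s.
At r₂: circular v_c2 = √(μ/r₂) = 1623 m/s; transfer-apoapsis v_a = √[μ(2/r₂ − 1/a_t)] = 979.7 m/s.
Δv₂ = v_c2 − v_a = 643.7 m/s.
Total Δv = Δv₁ + Δv₂ = 1604 m/s = 1.604 km/s.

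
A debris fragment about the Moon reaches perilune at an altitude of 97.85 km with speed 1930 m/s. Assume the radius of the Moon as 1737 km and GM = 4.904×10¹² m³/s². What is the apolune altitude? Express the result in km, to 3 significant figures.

apolune altitude ≈ 2480 km

r_p = 1737 + 97.85 = 1834.8 km = 1.835×10⁶ m.
Specific energy ε = v²/2 − μ/r = -8.102×10⁵ J/kg, so a = −μ/(2ε) = 3.026×10⁶ m.
The apsides satisfy r_p + r_a = 2a, so the apolune radius is 2a − r_p = 4.218×10⁶ m = 4217.6 km.
Apolune altitude = 4217.6 − 1737 = 2480.6 km.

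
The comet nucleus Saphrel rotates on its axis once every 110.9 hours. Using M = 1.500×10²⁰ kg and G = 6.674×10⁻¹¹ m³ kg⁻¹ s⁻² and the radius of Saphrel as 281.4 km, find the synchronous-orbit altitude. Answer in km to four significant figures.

μ = GM = 6.674×10⁻¹¹ × 1.500×10²⁰ = 1.001×10¹⁰ m³/s².
T = 110.9 hours = 3.992×10⁵ s.
A synchronous orbit has period T, so by Kepler's third law a = (μT²/4π²)^(1/3).
μT²/4π² = 1.001×10¹⁰ × (3.992×10⁵)² / 39.48 = 4.042×10¹⁹ m³.
a = 3.432×10⁶ m = 3431.9 km.
Altitude h = a − R = 3431.9 − 281.4 = 3150.5 km.

h_sync ≈ 3150 km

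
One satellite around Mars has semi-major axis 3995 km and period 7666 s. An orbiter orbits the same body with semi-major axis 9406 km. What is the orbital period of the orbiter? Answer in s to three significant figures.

Kepler's third law: T² ∝ a³, so T₂ = T₁ (a₂/a₁)^(3/2).
a₂/a₁ = 2.354, (a₂/a₁)^(3/2) = 3.613.
T₂ = 7666 × 3.613 = 27690 s.

T₂ ≈ 27700 s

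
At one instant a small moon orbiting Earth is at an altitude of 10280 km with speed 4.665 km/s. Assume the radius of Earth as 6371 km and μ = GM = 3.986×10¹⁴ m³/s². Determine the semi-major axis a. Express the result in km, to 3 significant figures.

r = 6371 + 10280 = 16651 km = 1.665×10⁷ m.
Specific orbital energy ε = v²/2 − μ/r = (4665)²/2 − 3.986×10¹⁴/1.665×10⁷ = -1.306×10⁷ J/kg.
Since ε = −μ/(2a), a = −μ/(2ε) = 1.526×10⁷ m = 15263 km.

a ≈ 15300 km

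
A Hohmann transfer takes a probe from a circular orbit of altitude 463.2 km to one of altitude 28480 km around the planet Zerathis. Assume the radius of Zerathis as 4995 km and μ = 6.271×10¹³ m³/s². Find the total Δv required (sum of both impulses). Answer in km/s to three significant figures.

r₁ = 4995 + 463.2 = 5458.2 km = 5.4582×10⁶ m.
r₂ = 4995 + 28480 = 33475 km = 3.3475×10⁷ m.
Transfer ellipse a_t = (r₁ + r₂)/2 = 1.947×10⁷ m.
At r₁: circular v_c1 = √(μ/r₁) = 3390 m/s; transfer-periapsis v_p = √[μ(2/r₁ − 1/a_t)] = 4445 m/s.
Δv₁ = v_p − v_c1 = 1055 m/s.
At r₂: circular v_c2 = √(μ/r₂) = 1369 m/s; transfer-apoapsis v_a = √[μ(2/r₂ − 1/a_t)] = 724.7 m/s.
Δv₂ = v_c2 − v_a = 644.0 m/s.
Total Δv = Δv₁ + Δv₂ = 1699 m/s = 1.699 km/s.

Δv_total ≈ 1.70 km/s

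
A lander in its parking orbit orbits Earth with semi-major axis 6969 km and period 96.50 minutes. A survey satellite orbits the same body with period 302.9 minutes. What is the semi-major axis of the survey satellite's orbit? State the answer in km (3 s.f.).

Kepler's third law: a³ ∝ T², so a₂ = a₁ (T₂/T₁)^(2/3).
T₂/T₁ = 3.139, (T₂/T₁)^(2/3) = 2.144.
a₂ = 6969 × 2.144 = 14940 km.

a₂ ≈ 14900 km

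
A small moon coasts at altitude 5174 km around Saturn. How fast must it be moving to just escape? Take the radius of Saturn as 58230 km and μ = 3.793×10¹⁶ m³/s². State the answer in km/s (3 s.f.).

r = 58230 + 5174 = 63404 km = 6.3404×10⁷ m.
Escape speed v_esc = √(2μ/r) = √(2 × 3.793×10¹⁶ / 6.340×10⁷) = √(1.196×10⁹) = 34590 m/s.
= 34.59 km/s.

v_esc ≈ 34.6 km/s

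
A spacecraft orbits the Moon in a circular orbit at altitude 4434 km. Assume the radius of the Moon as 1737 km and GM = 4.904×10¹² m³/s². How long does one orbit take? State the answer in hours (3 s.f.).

r = 1737 + 4434 = 6171.0 km = 6.1710×10⁶ m.
Kepler's third law: T = 2π√(r³/μ) = 2π√((6.171×10⁶)³ / 4.904×10¹²).
r³/μ = 4.792×10⁷ s², so T = 2π × 6.922×10³ = 4.349×10⁴ s.
Converting: 4.349×10⁴ s ÷ 3600 = 12.08 hours.

T ≈ 12.1 hours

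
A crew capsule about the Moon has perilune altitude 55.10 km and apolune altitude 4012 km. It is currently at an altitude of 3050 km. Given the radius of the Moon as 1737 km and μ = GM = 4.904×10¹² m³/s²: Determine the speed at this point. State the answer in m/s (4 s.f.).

r_p = 1737 + 55.10 = 1792.1 km = 1.7921×10⁶ m.
r_a = 1737 + 4012 = 5749.0 km = 5.7490×10⁶ m.
r = 1737 + 3050 = 4787.0 km = 4.787×10⁶ m.
Semi-major axis a = (r_p + r_a)/2 = 3770.6 km = 3.771×10⁶ m.
Vis-viva: v² = μ(2/r − 1/a) = 4.904×10¹² × (4.178×10⁻⁷ − 2.652×10⁻⁷) = 7.483×10⁵ m²/s².
v = 865.0 m/s.

v ≈ 865.0 m/s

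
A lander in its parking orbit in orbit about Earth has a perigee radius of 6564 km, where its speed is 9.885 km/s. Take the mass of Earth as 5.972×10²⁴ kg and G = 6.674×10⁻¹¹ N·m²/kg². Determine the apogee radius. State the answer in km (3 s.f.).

apogee radius ≈ 27000 km

μ = GM = 6.674×10⁻¹¹ × 5.972×10²⁴ = 3.986×10¹⁴ m³/s².
r_p = 6.564×10⁶ m.
Specific energy ε = v²/2 − μ/r = -1.186×10⁷ J/kg, so a = −μ/(2ε) = 1.680×10⁷ m.
The apsides satisfy r_p + r_a = 2a, so the apogee radius is 2a − r_p = 2.703×10⁷ m = 27031 km.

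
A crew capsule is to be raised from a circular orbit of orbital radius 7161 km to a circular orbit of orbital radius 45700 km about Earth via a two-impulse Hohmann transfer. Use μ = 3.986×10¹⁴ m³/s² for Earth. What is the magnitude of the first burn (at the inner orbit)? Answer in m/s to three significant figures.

r₁ = 7161 km = 7.161×10⁶ m.
r₂ = 45700 km = 4.570×10⁷ m.
Transfer ellipse a_t = (r₁ + r₂)/2 = 2.643×10⁷ m.
At r₁: circular v_c1 = √(μ/r₁) = 7461 m/s; transfer-perigee v_p = √[μ(2/r₁ − 1/a_t)] = 9810 m/s.
Δv₁ = v_p − v_c1 = 2350 m/s.

Δv ≈ 2350 m/s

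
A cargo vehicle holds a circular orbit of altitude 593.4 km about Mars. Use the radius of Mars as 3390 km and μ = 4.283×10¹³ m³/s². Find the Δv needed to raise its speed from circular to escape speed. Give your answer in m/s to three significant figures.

Δv ≈ 1360 m/s

r = 3390 + 593.4 = 3983.4 km = 3.9834×10⁶ m.
Circular speed v_c = √(μ/r) = 3279 m/s.
Escape speed v_esc = √(2μ/r) = √2 × v_c = 4637 m/s.
Δv = v_esc − v_c = 1358 m/s.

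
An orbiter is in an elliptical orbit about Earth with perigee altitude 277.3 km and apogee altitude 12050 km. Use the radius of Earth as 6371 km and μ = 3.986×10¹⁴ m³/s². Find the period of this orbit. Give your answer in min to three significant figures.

r_p = 6371 + 277.3 = 6648.3 km = 6.6483×10⁶ m.
r_a = 6371 + 12050 = 18421 km = 1.8421×10⁷ m.
Semi-major axis a = (r_p + r_a)/2 = (6648.3 + 18421)/2 = 12535 km = 1.253×10⁷ m.
By Kepler's third law T = 2π√(a³/μ) = 2π × 2.223×10³ = 1.397×10⁴ s.
= 232.8 min.

T ≈ 233 min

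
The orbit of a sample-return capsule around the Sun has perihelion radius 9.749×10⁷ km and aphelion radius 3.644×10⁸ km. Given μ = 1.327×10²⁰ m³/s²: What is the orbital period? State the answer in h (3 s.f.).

Semi-major axis a = (r_p + r_a)/2 = (9.7490×10⁷ + 3.6440×10⁸)/2 = 2.3094×10⁸ km = 2.309×10¹¹ m.
By Kepler's third law T = 2π√(a³/μ) = 2π × 9.634×10⁶ = 6.054×10⁷ s.
= 16820 h.

T ≈ 16800 h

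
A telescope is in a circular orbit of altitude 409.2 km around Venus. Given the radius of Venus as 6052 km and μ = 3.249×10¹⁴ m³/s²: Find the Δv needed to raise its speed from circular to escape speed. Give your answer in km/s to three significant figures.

r = 6052 + 409.2 = 6461.2 km = 6.4612×10⁶ m.
Circular speed v_c = √(μ/r) = 7091 m/s.
Escape speed v_esc = √(2μ/r) = √2 × v_c = 10030 m/s.
Δv = v_esc − v_c = 2937 m/s = 2.937 km/s.

Δv ≈ 2.94 km/s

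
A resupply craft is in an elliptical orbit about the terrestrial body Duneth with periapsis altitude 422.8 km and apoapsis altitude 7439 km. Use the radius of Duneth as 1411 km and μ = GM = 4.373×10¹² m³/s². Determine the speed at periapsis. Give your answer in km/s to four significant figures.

r_p = 1411 + 422.8 = 1833.8 km = 1.8338×10⁶ m.
r_a = 1411 + 7439 = 8850.0 km = 8.8500×10⁶ m.
Semi-major axis a = (r_p + r_a)/2 = 5341.9 km = 5.342×10⁶ m.
Vis-viva: v² = μ(2/r − 1/a) = 4.373×10¹² × (1.091×10⁻⁶ − 1.872×10⁻⁷) = 3.951×10⁶ m²/s².
v = 1988 m/s = 1.988 km/s.

v ≈ 1.988 km/s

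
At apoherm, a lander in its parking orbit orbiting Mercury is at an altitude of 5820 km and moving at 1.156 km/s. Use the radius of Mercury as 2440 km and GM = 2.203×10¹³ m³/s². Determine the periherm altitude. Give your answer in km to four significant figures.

periherm altitude ≈ 321.0 km

r_a = 2440 + 5820 = 8260.0 km = 8.260×10⁶ m.
Specific energy ε = v²/2 − μ/r = -1.999×10⁶ J/kg, so a = −μ/(2ε) = 5.511×10⁶ m.
The apsides satisfy r_p + r_a = 2a, so the periherm radius is 2a − r_a = 2.761×10⁶ m = 2761.0 km.
Periherm altitude = 2761.0 − 2440 = 321.05 km.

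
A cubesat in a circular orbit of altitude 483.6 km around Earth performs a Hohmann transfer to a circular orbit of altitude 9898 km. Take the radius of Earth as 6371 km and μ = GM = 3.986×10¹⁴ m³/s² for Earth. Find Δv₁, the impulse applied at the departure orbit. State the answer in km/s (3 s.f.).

Δv ≈ 1.42 km/s

r₁ = 6371 + 483.6 = 6854.6 km = 6.8546×10⁶ m.
r₂ = 6371 + 9898 = 16269 km = 1.6269×10⁷ m.
Transfer ellipse a_t = (r₁ + r₂)/2 = 1.156×10⁷ m.
At r₁: circular v_c1 = √(μ/r₁) = 7626 m/s; transfer-perigee v_p = √[μ(2/r₁ − 1/a_t)] = 9046 m/s.
Δv₁ = v_p − v_c1 = 1420 m/s.
= 1.420 km/s.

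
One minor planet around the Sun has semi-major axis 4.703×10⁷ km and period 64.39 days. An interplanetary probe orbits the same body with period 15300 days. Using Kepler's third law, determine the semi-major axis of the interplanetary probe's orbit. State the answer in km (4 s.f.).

a₂ ≈ 1.804×10⁹ km

Kepler's third law: a³ ∝ T², so a₂ = a₁ (T₂/T₁)^(2/3).
T₂/T₁ = 237.6, (T₂/T₁)^(2/3) = 38.36.
a₂ = 4.703×10⁷ × 38.36 = 1.804×10⁹ km.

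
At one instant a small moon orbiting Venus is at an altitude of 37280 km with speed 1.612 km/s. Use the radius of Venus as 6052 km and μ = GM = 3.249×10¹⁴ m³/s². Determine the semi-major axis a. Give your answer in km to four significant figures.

a ≈ 26210 km

r = 6052 + 37280 = 43332 km = 4.333×10⁷ m.
Vis-viva rearranged: 1/a = 2/r − v²/μ = 4.616×10⁻⁸ − 7.998×10⁻⁹ = 3.816×10⁻⁸ m⁻¹.
a = 2.621×10⁷ m = 26207 km.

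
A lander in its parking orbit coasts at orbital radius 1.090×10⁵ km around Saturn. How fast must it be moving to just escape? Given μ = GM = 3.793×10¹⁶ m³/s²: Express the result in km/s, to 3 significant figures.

v_esc ≈ 26.4 km/s

r = 1.090×10⁵ km = 1.090×10⁸ m.
Escape speed v_esc = √(2μ/r) = √(2 × 3.793×10¹⁶ / 1.090×10⁸) = √(6.960×10⁸) = 26380 m/s.
= 26.38 km/s.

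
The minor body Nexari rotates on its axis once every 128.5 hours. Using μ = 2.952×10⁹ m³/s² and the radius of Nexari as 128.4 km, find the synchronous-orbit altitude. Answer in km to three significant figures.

h_sync ≈ 2390 km

T = 128.5 hours = 4.626×10⁵ s.
A synchronous orbit has period T, so by Kepler's third law a = (μT²/4π²)^(1/3).
μT²/4π² = 2.952×10⁹ × (4.626×10⁵)² / 39.48 = 1.600×10¹⁹ m³.
a = 2.520×10⁶ m = 2519.9 km.
Altitude h = a − R = 2519.9 − 128.4 = 2391.5 km.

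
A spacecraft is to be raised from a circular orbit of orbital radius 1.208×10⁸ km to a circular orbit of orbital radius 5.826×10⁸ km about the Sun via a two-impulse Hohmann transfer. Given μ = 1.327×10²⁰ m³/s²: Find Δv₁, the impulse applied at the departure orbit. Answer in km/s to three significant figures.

r₁ = 1.208×10⁸ km = 1.208×10¹¹ m.
r₂ = 5.826×10⁸ km = 5.826×10¹¹ m.
Transfer ellipse a_t = (r₁ + r₂)/2 = 3.517×10¹¹ m.
At r₁: circular v_c1 = √(μ/r₁) = 33140 m/s; transfer-perihelion v_p = √[μ(2/r₁ − 1/a_t)] = 42660 m/s.
Δv₁ = v_p − v_c1 = 9514 m/s.
= 9.514 km/s.

Δv ≈ 9.51 km/s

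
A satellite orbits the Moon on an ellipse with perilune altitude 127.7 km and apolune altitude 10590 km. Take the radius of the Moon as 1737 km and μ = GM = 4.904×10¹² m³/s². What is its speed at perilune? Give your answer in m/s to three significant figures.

r_p = 1737 + 127.7 = 1864.7 km = 1.8647×10⁶ m.
r_a = 1737 + 10590 = 12327 km = 1.2327×10⁷ m.
Semi-major axis a = (r_p + r_a)/2 = 7095.9 km = 7.096×10⁶ m.
Vis-viva: v² = μ(2/r − 1/a) = 4.904×10¹² × (1.073×10⁻⁶ − 1.409×10⁻⁷) = 4.569×10⁶ m²/s².
v = 2137 m/s.

v ≈ 2140 m/s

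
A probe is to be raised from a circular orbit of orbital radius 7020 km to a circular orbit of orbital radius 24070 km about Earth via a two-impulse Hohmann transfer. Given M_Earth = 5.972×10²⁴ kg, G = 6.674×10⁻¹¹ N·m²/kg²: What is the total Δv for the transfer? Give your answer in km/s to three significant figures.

μ = GM = 6.674×10⁻¹¹ × 5.972×10²⁴ = 3.986×10¹⁴ m³/s².
r₁ = 7020 km = 7.020×10⁶ m.
r₂ = 24070 km = 2.407×10⁷ m.
Transfer ellipse a_t = (r₁ + r₂)/2 = 1.554×10⁷ m.
At r₁: circular v_c1 = √(μ/r₁) = 7535 m/s; transfer-perigee v_p = √[μ(2/r₁ − 1/a_t)] = 9376 m/s.
Δv₁ = v_p − v_c1 = 1841 m/s.
At r₂: circular v_c2 = √(μ/r₂) = 4069 m/s; transfer-apogee v_a = √[μ(2/r₂ − 1/a_t)] = 2735 m/s.
Δv₂ = v_c2 − v_a = 1335 m/s.
Total Δv = Δv₁ + Δv₂ = 3176 m/s = 3.176 km/s.

Δv_total ≈ 3.18 km/s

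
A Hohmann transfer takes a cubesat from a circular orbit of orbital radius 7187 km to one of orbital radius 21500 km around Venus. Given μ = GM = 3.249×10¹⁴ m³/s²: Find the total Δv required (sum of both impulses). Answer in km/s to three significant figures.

Δv_total ≈ 2.64 km/s

r₁ = 7187 km = 7.187×10⁶ m.
r₂ = 21500 km = 2.150×10⁷ m.
Transfer ellipse a_t = (r₁ + r₂)/2 = 1.434×10⁷ m.
At r₁: circular v_c1 = √(μ/r₁) = 6724 m/s; transfer-periapsis v_p = √[μ(2/r₁ − 1/a_t)] = 8232 m/s.
Δv₁ = v_p − v_c1 = 1508 m/s.
At r₂: circular v_c2 = √(μ/r₂) = 3887 m/s; transfer-apoapsis v_a = √[μ(2/r₂ − 1/a_t)] = 2752 m/s.
Δv₂ = v_c2 − v_a = 1136 m/s.
Total Δv = Δv₁ + Δv₂ = 2644 m/s = 2.644 km/s.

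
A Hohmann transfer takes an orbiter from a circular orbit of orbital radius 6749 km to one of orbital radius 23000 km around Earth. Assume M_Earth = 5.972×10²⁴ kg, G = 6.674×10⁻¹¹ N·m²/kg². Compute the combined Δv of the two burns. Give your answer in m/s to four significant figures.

Δv_total ≈ 3230 m/s

μ = GM = 6.674×10⁻¹¹ × 5.972×10²⁴ = 3.986×10¹⁴ m³/s².
r₁ = 6749 km = 6.749×10⁶ m.
r₂ = 23000 km = 2.300×10⁷ m.
Transfer ellipse a_t = (r₁ + r₂)/2 = 1.487×10⁷ m.
At r₁: circular v_c1 = √(μ/r₁) = 7685 m/s; transfer-perigee v_p = √[μ(2/r₁ − 1/a_t)] = 9556 m/s.
Δv₁ = v_p − v_c1 = 1871 m/s.
At r₂: circular v_c2 = √(μ/r₂) = 4163 m/s; transfer-apogee v_a = √[μ(2/r₂ − 1/a_t)] = 2804 m/s.
Δv₂ = v_c2 − v_a = 1359 m/s.
Total Δv = Δv₁ + Δv₂ = 3230 m/s.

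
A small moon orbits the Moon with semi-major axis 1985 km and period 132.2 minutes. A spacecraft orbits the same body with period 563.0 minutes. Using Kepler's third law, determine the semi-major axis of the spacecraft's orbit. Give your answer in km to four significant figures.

a₂ ≈ 5215 km

Kepler's third law: a³ ∝ T², so a₂ = a₁ (T₂/T₁)^(2/3).
T₂/T₁ = 4.259, (T₂/T₁)^(2/3) = 2.627.
a₂ = 1985 × 2.627 = 5215 km.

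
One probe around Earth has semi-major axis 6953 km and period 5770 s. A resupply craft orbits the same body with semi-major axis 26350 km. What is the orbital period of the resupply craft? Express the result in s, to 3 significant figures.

T₂ ≈ 42600 s

Kepler's third law: T² ∝ a³, so T₂ = T₁ (a₂/a₁)^(3/2).
a₂/a₁ = 3.790, (a₂/a₁)^(3/2) = 7.378.
T₂ = 5770 × 7.378 = 42570 s.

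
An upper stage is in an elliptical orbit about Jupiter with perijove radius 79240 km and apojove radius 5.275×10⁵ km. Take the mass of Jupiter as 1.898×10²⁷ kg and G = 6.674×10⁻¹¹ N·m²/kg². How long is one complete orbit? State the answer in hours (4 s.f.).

μ = GM = 6.674×10⁻¹¹ × 1.898×10²⁷ = 1.267×10¹⁷ m³/s².
Semi-major axis a = (r_p + r_a)/2 = (79240 + 5.2750×10⁵)/2 = 3.0337×10⁵ km = 3.034×10⁸ m.
By Kepler's third law T = 2π√(a³/μ) = 2π × 1.485×10⁴ = 9.328×10⁴ s.
= 25.91 hours.

T ≈ 25.91 hours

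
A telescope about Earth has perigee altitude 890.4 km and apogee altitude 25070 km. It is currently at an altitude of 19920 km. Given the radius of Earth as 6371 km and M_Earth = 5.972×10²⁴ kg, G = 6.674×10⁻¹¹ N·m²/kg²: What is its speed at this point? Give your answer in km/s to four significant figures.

v ≈ 3.118 km/s

μ = GM = 6.674×10⁻¹¹ × 5.972×10²⁴ = 3.986×10¹⁴ m³/s².
r_p = 6371 + 890.4 = 7261.4 km = 7.2614×10⁶ m.
r_a = 6371 + 25070 = 31441 km = 3.1441×10⁷ m.
r = 6371 + 19920 = 26291 km = 2.629×10⁷ m.
Semi-major axis a = (r_p + r_a)/2 = 19351 km = 1.935×10⁷ m.
Vis-viva: v² = μ(2/r − 1/a) = 3.986×10¹⁴ × (7.607×10⁻⁸ − 5.168×10⁻⁸) = 9.723×10⁶ m²/s².
v = 3118 m/s = 3.118 km/s.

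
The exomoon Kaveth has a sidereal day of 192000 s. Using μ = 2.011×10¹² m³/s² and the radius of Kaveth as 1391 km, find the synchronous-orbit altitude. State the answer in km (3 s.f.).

A synchronous orbit has period T, so by Kepler's third law a = (μT²/4π²)^(1/3).
μT²/4π² = 2.011×10¹² × (1.920×10⁵)² / 39.48 = 1.878×10²¹ m³.
a = 1.234×10⁷ m = 12337 km.
Altitude h = a − R = 12337 − 1391 = 10946 km.

h_sync ≈ 10900 km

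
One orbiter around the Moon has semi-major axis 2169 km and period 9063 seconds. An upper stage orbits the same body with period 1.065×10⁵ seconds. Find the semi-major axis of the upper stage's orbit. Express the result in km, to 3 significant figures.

Kepler's third law: a³ ∝ T², so a₂ = a₁ (T₂/T₁)^(2/3).
T₂/T₁ = 11.75, (T₂/T₁)^(2/3) = 5.169.
a₂ = 2169 × 5.169 = 11210 km.

a₂ ≈ 11200 km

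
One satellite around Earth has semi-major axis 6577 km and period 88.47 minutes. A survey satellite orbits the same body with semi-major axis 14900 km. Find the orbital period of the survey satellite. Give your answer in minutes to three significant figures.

Kepler's third law: T² ∝ a³, so T₂ = T₁ (a₂/a₁)^(3/2).
a₂/a₁ = 2.265, (a₂/a₁)^(3/2) = 3.410.
T₂ = 88.47 × 3.410 = 301.7 minutes.

T₂ ≈ 302 minutes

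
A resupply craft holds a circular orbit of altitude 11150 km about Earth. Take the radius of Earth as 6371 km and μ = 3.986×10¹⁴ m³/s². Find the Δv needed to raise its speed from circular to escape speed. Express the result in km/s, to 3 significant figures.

Δv ≈ 1.98 km/s

r = 6371 + 11150 = 17521 km = 1.7521×10⁷ m.
Circular speed v_c = √(μ/r) = 4770 m/s.
Escape speed v_esc = √(2μ/r) = √2 × v_c = 6745 m/s.
Δv = v_esc − v_c = 1976 m/s = 1.976 km/s.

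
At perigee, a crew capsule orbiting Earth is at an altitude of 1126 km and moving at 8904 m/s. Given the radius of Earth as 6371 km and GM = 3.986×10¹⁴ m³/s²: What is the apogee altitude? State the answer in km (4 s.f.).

apogee altitude ≈ 15600 km

r_p = 6371 + 1126 = 7497.0 km = 7.497×10⁶ m.
Specific energy ε = v²/2 − μ/r = -1.353×10⁷ J/kg, so a = −μ/(2ε) = 1.473×10⁷ m.
The apsides satisfy r_p + r_a = 2a, so the apogee radius is 2a − r_p = 2.197×10⁷ m = 21969 km.
Apogee altitude = 21969 − 6371 = 15598 km.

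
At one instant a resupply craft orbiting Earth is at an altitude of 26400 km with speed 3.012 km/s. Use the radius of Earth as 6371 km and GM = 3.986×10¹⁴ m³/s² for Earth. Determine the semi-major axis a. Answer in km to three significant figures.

r = 6371 + 26400 = 32771 km = 3.277×10⁷ m.
Specific orbital energy ε = v²/2 − μ/r = (3012)²/2 − 3.986×10¹⁴/3.277×10⁷ = -7.627×10⁶ J/kg.
Since ε = −μ/(2a), a = −μ/(2ε) = 2.613×10⁷ m = 26130 km.

a ≈ 26100 km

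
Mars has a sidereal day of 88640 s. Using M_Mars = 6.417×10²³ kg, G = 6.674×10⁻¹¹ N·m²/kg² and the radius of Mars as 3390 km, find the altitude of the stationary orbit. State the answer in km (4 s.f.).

μ = GM = 6.674×10⁻¹¹ × 6.417×10²³ = 4.283×10¹³ m³/s².
A synchronous orbit has period T, so by Kepler's third law a = (μT²/4π²)^(1/3).
μT²/4π² = 4.283×10¹³ × (8.864×10⁴)² / 39.48 = 8.524×10²¹ m³.
a = 2.043×10⁷ m = 20427 km.
Altitude h = a − R = 20427 − 3390 = 17037 km.

h_sync ≈ 17040 km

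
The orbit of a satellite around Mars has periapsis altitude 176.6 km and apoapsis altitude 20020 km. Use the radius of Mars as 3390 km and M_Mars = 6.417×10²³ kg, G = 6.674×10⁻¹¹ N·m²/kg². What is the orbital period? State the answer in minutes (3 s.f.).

T ≈ 793 minutes

μ = GM = 6.674×10⁻¹¹ × 6.417×10²³ = 4.283×10¹³ m³/s².
r_p = 3390 + 176.6 = 3566.6 km = 3.5666×10⁶ m.
r_a = 3390 + 20020 = 23410 km = 2.3410×10⁷ m.
Semi-major axis a = (r_p + r_a)/2 = (3566.6 + 23410)/2 = 13488 km = 1.349×10⁷ m.
By Kepler's third law T = 2π√(a³/μ) = 2π × 7.570×10³ = 4.756×10⁴ s.
= 792.7 minutes.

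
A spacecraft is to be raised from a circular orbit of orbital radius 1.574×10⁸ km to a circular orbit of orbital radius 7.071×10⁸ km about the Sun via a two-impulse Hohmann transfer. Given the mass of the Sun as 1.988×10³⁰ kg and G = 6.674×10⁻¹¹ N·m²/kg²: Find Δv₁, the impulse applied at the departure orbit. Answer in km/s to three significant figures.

μ = GM = 6.674×10⁻¹¹ × 1.988×10³⁰ = 1.327×10²⁰ m³/s².
r₁ = 1.574×10⁸ km = 1.574×10¹¹ m.
r₂ = 7.071×10⁸ km = 7.071×10¹¹ m.
Transfer ellipse a_t = (r₁ + r₂)/2 = 4.322×10¹¹ m.
At r₁: circular v_c1 = √(μ/r₁) = 29030 m/s; transfer-perihelion v_p = √[μ(2/r₁ − 1/a_t)] = 37130 m/s.
Δv₁ = v_p − v_c1 = 8101 m/s.
= 8.101 km/s.

Δv ≈ 8.10 km/s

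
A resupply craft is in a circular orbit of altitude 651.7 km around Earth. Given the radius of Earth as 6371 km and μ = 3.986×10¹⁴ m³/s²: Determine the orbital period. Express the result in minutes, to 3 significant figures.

T ≈ 97.6 minutes

r = 6371 + 651.7 = 7022.7 km = 7.0227×10⁶ m.
Kepler's third law: T = 2π√(r³/μ) = 2π√((7.023×10⁶)³ / 3.986×10¹⁴).
r³/μ = 8.689×10⁵ s², so T = 2π × 9.322×10² = 5.857×10³ s.
Converting: 5.857×10³ s ÷ 60.00 = 97.61 minutes.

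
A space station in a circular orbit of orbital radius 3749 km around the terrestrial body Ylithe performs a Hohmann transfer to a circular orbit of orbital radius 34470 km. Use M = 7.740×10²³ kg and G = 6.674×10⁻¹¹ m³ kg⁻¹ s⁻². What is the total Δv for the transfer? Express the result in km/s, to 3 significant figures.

μ = GM = 6.674×10⁻¹¹ × 7.740×10²³ = 5.166×10¹³ m³/s².
r₁ = 3749 km = 3.749×10⁶ m.
r₂ = 34470 km = 3.447×10⁷ m.
Transfer ellipse a_t = (r₁ + r₂)/2 = 1.911×10⁷ m.
At r₁: circular v_c1 = √(μ/r₁) = 3712 m/s; transfer-periapsis v_p = √[μ(2/r₁ − 1/a_t)] = 4985 m/s.
Δv₁ = v_p − v_c1 = 1273 m/s.
At r₂: circular v_c2 = √(μ/r₂) = 1224 m/s; transfer-apoapsis v_a = √[μ(2/r₂ − 1/a_t)] = 542.2 m/s.
Δv₂ = v_c2 − v_a = 682.0 m/s.
Total Δv = Δv₁ + Δv₂ = 1955 m/s = 1.955 km/s.

Δv_total ≈ 1.96 km/s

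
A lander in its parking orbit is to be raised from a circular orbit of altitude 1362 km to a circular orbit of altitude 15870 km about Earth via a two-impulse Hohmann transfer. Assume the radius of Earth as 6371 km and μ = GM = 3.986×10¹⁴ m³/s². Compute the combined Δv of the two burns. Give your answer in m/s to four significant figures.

r₁ = 6371 + 1362 = 7733.0 km = 7.7330×10⁶ m.
r₂ = 6371 + 15870 = 22241 km = 2.2241×10⁷ m.
Transfer ellipse a_t = (r₁ + r₂)/2 = 1.499×10⁷ m.
At r₁: circular v_c1 = √(μ/r₁) = 7180 m/s; transfer-perigee v_p = √[μ(2/r₁ − 1/a_t)] = 8746 m/s.
Δv₁ = v_p − v_c1 = 1567 m/s.
At r₂: circular v_c2 = √(μ/r₂) = 4233 m/s; transfer-apogee v_a = √[μ(2/r₂ − 1/a_t)] = 3041 m/s.
Δv₂ = v_c2 − v_a = 1192 m/s.
Total Δv = Δv₁ + Δv₂ = 2759 m/s.

Δv_total ≈ 2759 m/s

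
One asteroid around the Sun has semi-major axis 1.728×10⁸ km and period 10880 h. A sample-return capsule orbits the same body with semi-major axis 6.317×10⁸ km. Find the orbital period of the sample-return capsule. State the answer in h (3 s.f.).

T₂ ≈ 76000 h

Kepler's third law: T² ∝ a³, so T₂ = T₁ (a₂/a₁)^(3/2).
a₂/a₁ = 3.656, (a₂/a₁)^(3/2) = 6.990.
T₂ = 10880 × 6.990 = 76050 h.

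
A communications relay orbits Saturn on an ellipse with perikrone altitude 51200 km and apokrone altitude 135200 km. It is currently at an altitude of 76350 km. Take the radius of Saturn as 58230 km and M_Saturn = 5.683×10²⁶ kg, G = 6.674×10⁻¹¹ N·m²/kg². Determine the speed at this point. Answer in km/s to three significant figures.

v ≈ 17.7 km/s

μ = GM = 6.674×10⁻¹¹ × 5.683×10²⁶ = 3.793×10¹⁶ m³/s².
r_p = 58230 + 51200 = 109430 km = 1.0943×10⁸ m.
r_a = 58230 + 135200 = 193430 km = 1.9343×10⁸ m.
r = 58230 + 76350 = 1.3458×10⁵ km = 1.346×10⁸ m.
Semi-major axis a = (r_p + r_a)/2 = 1.5143×10⁵ km = 1.514×10⁸ m.
Vis-viva: v² = μ(2/r − 1/a) = 3.793×10¹⁶ × (1.486×10⁻⁸ − 6.604×10⁻⁹) = 3.132×10⁸ m²/s².
v = 17700 m/s = 17.70 km/s.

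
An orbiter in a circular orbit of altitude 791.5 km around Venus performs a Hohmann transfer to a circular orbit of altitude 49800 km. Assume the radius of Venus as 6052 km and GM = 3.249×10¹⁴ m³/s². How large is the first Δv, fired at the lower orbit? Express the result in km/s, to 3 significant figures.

Δv ≈ 2.31 km/s

r₁ = 6052 + 791.5 = 6843.5 km = 6.8435×10⁶ m.
r₂ = 6052 + 49800 = 55852 km = 5.5852×10⁷ m.
Transfer ellipse a_t = (r₁ + r₂)/2 = 3.135×10⁷ m.
At r₁: circular v_c1 = √(μ/r₁) = 6890 m/s; transfer-periapsis v_p = √[μ(2/r₁ − 1/a_t)] = 9197 m/s.
Δv₁ = v_p − v_c1 = 2307 m/s.
= 2.307 km/s.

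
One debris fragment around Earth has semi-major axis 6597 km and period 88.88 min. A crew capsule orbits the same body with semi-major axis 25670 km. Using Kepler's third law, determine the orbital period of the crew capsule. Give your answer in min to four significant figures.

Kepler's third law: T² ∝ a³, so T₂ = T₁ (a₂/a₁)^(3/2).
a₂/a₁ = 3.891, (a₂/a₁)^(3/2) = 7.676.
T₂ = 88.88 × 7.676 = 682.2 min.

T₂ ≈ 682.2 min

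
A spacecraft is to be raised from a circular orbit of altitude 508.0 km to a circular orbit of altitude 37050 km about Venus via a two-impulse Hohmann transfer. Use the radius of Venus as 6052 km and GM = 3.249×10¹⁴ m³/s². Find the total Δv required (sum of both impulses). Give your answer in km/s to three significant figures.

r₁ = 6052 + 508.0 = 6560.0 km = 6.5600×10⁶ m.
r₂ = 6052 + 37050 = 43102 km = 4.3102×10⁷ m.
Transfer ellipse a_t = (r₁ + r₂)/2 = 2.483×10⁷ m.
At r₁: circular v_c1 = √(μ/r₁) = 7038 m/s; transfer-periapsis v_p = √[μ(2/r₁ − 1/a_t)] = 9272 m/s.
Δv₁ = v_p − v_c1 = 2234 m/s.
At r₂: circular v_c2 = √(μ/r₂) = 2746 m/s; transfer-apoapsis v_a = √[μ(2/r₂ − 1/a_t)] = 1411 m/s.
Δv₂ = v_c2 − v_a = 1334 m/s.
Total Δv = Δv₁ + Δv₂ = 3569 m/s = 3.569 km/s.

Δv_total ≈ 3.57 km/s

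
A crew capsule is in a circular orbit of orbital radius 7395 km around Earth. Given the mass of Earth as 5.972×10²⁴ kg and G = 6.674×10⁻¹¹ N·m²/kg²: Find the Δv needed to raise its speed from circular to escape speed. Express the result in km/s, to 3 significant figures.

Δv ≈ 3.04 km/s

μ = GM = 6.674×10⁻¹¹ × 5.972×10²⁴ = 3.986×10¹⁴ m³/s².
r = 7395 km = 7.395×10⁶ m.
Circular speed v_c = √(μ/r) = 7341 m/s.
Escape speed v_esc = √(2μ/r) = √2 × v_c = 10380 m/s.
Δv = v_esc − v_c = 3041 m/s = 3.041 km/s.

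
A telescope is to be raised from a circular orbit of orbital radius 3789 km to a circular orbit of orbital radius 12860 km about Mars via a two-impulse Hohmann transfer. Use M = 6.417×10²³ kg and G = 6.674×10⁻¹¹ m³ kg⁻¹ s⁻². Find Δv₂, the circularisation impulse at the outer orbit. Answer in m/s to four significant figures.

μ = GM = 6.674×10⁻¹¹ × 6.417×10²³ = 4.283×10¹³ m³/s².
r₁ = 3789 km = 3.789×10⁶ m.
r₂ = 12860 km = 1.286×10⁷ m.
Transfer ellipse a_t = (r₁ + r₂)/2 = 8.324×10⁶ m.
At r₁: circular v_c1 = √(μ/r₁) = 3362 m/s; transfer-periapsis v_p = √[μ(2/r₁ − 1/a_t)] = 4179 m/s.
At r₂: circular v_c2 = √(μ/r₂) = 1825 m/s; transfer-apoapsis v_a = √[μ(2/r₂ − 1/a_t)] = 1231 m/s.
Δv₂ = v_c2 − v_a = 593.7 m/s.

Δv ≈ 593.7 m/s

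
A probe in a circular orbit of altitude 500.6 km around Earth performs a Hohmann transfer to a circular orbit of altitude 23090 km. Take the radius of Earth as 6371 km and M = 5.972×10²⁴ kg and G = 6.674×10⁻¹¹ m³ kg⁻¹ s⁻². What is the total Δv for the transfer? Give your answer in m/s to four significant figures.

Δv_total ≈ 3499 m/s

μ = GM = 6.674×10⁻¹¹ × 5.972×10²⁴ = 3.986×10¹⁴ m³/s².
r₁ = 6371 + 500.6 = 6871.6 km = 6.8716×10⁶ m.
r₂ = 6371 + 23090 = 29461 km = 2.9461×10⁷ m.
Transfer ellipse a_t = (r₁ + r₂)/2 = 1.817×10⁷ m.
At r₁: circular v_c1 = √(μ/r₁) = 7616 m/s; transfer-perigee v_p = √[μ(2/r₁ − 1/a_t)] = 9699 m/s.
Δv₁ = v_p − v_c1 = 2083 m/s.
At r₂: circular v_c2 = √(μ/r₂) = 3678 m/s; transfer-apogee v_a = √[μ(2/r₂ − 1/a_t)] = 2262 m/s.
Δv₂ = v_c2 − v_a = 1416 m/s.
Total Δv = Δv₁ + Δv₂ = 3499 m/s.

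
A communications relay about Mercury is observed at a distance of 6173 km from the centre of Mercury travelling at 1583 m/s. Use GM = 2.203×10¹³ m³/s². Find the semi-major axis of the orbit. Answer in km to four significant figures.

a ≈ 4756 km

r = 6.173×10⁶ m.
Specific orbital energy ε = v²/2 − μ/r = (1583)²/2 − 2.203×10¹³/6.173×10⁶ = -2.316×10⁶ J/kg.
Since ε = −μ/(2a), a = −μ/(2ε) = 4.756×10⁶ m = 4756.4 km.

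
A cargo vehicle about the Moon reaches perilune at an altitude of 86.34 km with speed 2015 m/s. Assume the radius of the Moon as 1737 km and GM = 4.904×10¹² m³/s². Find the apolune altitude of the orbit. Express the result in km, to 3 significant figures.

r_p = 1737 + 86.34 = 1823.3 km = 1.823×10⁶ m.
Specific energy ε = v²/2 − μ/r = -6.595×10⁵ J/kg, so a = −μ/(2ε) = 3.718×10⁶ m.
The apsides satisfy r_p + r_a = 2a, so the apolune radius is 2a − r_p = 5.613×10⁶ m = 5613.1 km.
Apolune altitude = 5613.1 − 1737 = 3876.1 km.

apolune altitude ≈ 3880 km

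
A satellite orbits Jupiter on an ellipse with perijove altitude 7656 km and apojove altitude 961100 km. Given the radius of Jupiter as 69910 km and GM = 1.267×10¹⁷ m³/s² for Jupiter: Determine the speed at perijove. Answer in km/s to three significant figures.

r_p = 69910 + 7656 = 77566 km = 7.7566×10⁷ m.
r_a = 69910 + 961100 = 1031000 km = 1.0310×10⁹ m.
Semi-major axis a = (r_p + r_a)/2 = 5.5429×10⁵ km = 5.543×10⁸ m.
Vis-viva: v² = μ(2/r − 1/a) = 1.267×10¹⁷ × (2.578×10⁻⁸ − 1.804×10⁻⁹) = 3.038×10⁹ m²/s².
v = 55120 m/s = 55.12 km/s.

v ≈ 55.1 km/s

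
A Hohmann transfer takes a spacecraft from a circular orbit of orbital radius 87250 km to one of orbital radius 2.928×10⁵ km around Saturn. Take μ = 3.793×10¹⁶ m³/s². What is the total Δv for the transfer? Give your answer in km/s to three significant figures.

r₁ = 87250 km = 8.725×10⁷ m.
r₂ = 2.928×10⁵ km = 2.928×10⁸ m.
Transfer ellipse a_t = (r₁ + r₂)/2 = 1.900×10⁸ m.
At r₁: circular v_c1 = √(μ/r₁) = 20850 m/s; transfer-perikrone v_p = √[μ(2/r₁ − 1/a_t)] = 25880 m/s.
Δv₁ = v_p − v_c1 = 5031 m/s.
At r₂: circular v_c2 = √(μ/r₂) = 11380 m/s; transfer-apokrone v_a = √[μ(2/r₂ − 1/a_t)] = 7712 m/s.
Δv₂ = v_c2 − v_a = 3669 m/s.
Total Δv = Δv₁ + Δv₂ = 8701 m/s = 8.701 km/s.

Δv_total ≈ 8.70 km/s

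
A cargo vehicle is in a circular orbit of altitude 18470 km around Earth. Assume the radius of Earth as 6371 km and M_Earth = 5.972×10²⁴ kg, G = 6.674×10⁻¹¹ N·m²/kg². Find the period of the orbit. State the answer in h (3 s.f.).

T ≈ 10.8 h

μ = GM = 6.674×10⁻¹¹ × 5.972×10²⁴ = 3.986×10¹⁴ m³/s².
r = 6371 + 18470 = 24841 km = 2.4841×10⁷ m.
Kepler's third law: T = 2π√(r³/μ) = 2π√((2.484×10⁷)³ / 3.986×10¹⁴).
r³/μ = 3.846×10⁷ s², so T = 2π × 6.202×10³ = 3.897×10⁴ s.
Converting: 3.897×10⁴ s ÷ 3600 = 10.82 h.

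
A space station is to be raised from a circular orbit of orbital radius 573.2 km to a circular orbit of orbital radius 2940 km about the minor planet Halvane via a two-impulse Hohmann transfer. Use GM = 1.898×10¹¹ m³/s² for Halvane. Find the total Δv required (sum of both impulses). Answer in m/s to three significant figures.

r₁ = 573.2 km = 5.732×10⁵ m.
r₂ = 2940 km = 2.940×10⁶ m.
Transfer ellipse a_t = (r₁ + r₂)/2 = 1.757×10⁶ m.
At r₁: circular v_c1 = √(μ/r₁) = 575.4 m/s; transfer-periapsis v_p = √[μ(2/r₁ − 1/a_t)] = 744.4 m/s.
Δv₁ = v_p − v_c1 = 169.0 m/s.
At r₂: circular v_c2 = √(μ/r₂) = 254.1 m/s; transfer-apoapsis v_a = √[μ(2/r₂ − 1/a_t)] = 145.1 m/s.
Δv₂ = v_c2 − v_a = 108.9 m/s.
Total Δv = Δv₁ + Δv₂ = 278.0 m/s.

Δv_total ≈ 278 m/s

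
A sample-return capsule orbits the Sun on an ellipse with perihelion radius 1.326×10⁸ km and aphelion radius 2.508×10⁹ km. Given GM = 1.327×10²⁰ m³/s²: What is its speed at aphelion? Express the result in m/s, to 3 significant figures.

v ≈ 2310 m/s

Semi-major axis a = (r_p + r_a)/2 = 1.3203×10⁹ km = 1.320×10¹² m.
Vis-viva: v² = μ(2/r − 1/a) = 1.327×10²⁰ × (7.974×10⁻¹³ − 7.574×10⁻¹³) = 5.314×10⁶ m²/s².
v = 2305 m/s.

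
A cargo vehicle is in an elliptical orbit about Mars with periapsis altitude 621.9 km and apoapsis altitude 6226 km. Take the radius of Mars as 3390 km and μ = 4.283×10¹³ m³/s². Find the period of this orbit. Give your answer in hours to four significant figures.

r_p = 3390 + 621.9 = 4011.9 km = 4.0119×10⁶ m.
r_a = 3390 + 6226 = 9616.0 km = 9.6160×10⁶ m.
Semi-major axis a = (r_p + r_a)/2 = (4011.9 + 9616.0)/2 = 6813.9 km = 6.814×10⁶ m.
By Kepler's third law T = 2π√(a³/μ) = 2π × 2.718×10³ = 1.708×10⁴ s.
= 4.744 hours.

T ≈ 4.744 hours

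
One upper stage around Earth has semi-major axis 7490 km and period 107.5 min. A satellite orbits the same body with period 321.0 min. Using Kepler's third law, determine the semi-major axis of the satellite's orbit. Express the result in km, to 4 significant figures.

a₂ ≈ 15530 km

Kepler's third law: a³ ∝ T², so a₂ = a₁ (T₂/T₁)^(2/3).
T₂/T₁ = 2.986, (T₂/T₁)^(2/3) = 2.074.
a₂ = 7490 × 2.074 = 15530 km.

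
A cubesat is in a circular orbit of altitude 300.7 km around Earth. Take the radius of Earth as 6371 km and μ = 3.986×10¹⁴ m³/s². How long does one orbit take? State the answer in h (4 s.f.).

r = 6371 + 300.7 = 6671.7 km = 6.6717×10⁶ m.
Kepler's third law: T = 2π√(r³/μ) = 2π√((6.672×10⁶)³ / 3.986×10¹⁴).
r³/μ = 7.450×10⁵ s², so T = 2π × 8.631×10² = 5.423×10³ s.
Converting: 5.423×10³ s ÷ 3600 = 1.506 h.

T ≈ 1.506 h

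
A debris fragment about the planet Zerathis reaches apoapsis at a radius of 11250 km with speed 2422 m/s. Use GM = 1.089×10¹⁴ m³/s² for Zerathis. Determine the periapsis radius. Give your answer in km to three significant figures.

r_a = 1.125×10⁷ m.
Specific energy ε = v²/2 − μ/r = -6.747×10⁶ J/kg, so a = −μ/(2ε) = 8.070×10⁶ m.
The apsides satisfy r_p + r_a = 2a, so the periapsis radius is 2a − r_a = 4.891×10⁶ m = 4890.6 km.

periapsis radius ≈ 4890 km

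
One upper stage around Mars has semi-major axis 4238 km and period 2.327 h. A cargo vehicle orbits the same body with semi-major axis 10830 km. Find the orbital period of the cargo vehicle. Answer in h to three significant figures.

Kepler's third law: T² ∝ a³, so T₂ = T₁ (a₂/a₁)^(3/2).
a₂/a₁ = 2.555, (a₂/a₁)^(3/2) = 4.085.
T₂ = 2.327 × 4.085 = 9.506 h.

T₂ ≈ 9.51 h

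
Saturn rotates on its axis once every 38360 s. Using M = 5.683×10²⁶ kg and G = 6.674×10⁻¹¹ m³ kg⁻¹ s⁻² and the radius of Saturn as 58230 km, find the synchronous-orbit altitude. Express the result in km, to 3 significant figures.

h_sync ≈ 54000 km

μ = GM = 6.674×10⁻¹¹ × 5.683×10²⁶ = 3.793×10¹⁶ m³/s².
A synchronous orbit has period T, so by Kepler's third law a = (μT²/4π²)^(1/3).
μT²/4π² = 3.793×10¹⁶ × (3.836×10⁴)² / 39.48 = 1.414×10²⁴ m³.
a = 1.122×10⁸ m = 1.1223×10⁵ km.
Altitude h = a − R = 1.1223×10⁵ − 58230 = 54003 km.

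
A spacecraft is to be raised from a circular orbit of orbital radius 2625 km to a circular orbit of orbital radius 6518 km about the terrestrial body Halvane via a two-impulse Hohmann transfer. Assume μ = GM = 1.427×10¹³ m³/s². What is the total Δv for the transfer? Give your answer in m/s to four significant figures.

Δv_total ≈ 810.9 m/s

r₁ = 2625 km = 2.625×10⁶ m.
r₂ = 6518 km = 6.518×10⁶ m.
Transfer ellipse a_t = (r₁ + r₂)/2 = 4.572×10⁶ m.
At r₁: circular v_c1 = √(μ/r₁) = 2332 m/s; transfer-periapsis v_p = √[μ(2/r₁ − 1/a_t)] = 2784 m/s.
Δv₁ = v_p − v_c1 = 452.5 m/s.
At r₂: circular v_c2 = √(μ/r₂) = 1480 m/s; transfer-apoapsis v_a = √[μ(2/r₂ − 1/a_t)] = 1121 m/s.
Δv₂ = v_c2 − v_a = 358.4 m/s.
Total Δv = Δv₁ + Δv₂ = 810.9 m/s.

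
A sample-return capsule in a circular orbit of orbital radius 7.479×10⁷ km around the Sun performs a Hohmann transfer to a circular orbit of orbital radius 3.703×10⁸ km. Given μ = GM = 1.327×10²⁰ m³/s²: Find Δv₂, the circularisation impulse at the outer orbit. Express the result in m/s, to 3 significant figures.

Δv ≈ 7960 m/s

r₁ = 7.479×10⁷ km = 7.479×10¹⁰ m.
r₂ = 3.703×10⁸ km = 3.703×10¹¹ m.
Transfer ellipse a_t = (r₁ + r₂)/2 = 2.225×10¹¹ m.
At r₁: circular v_c1 = √(μ/r₁) = 42120 m/s; transfer-perihelion v_p = √[μ(2/r₁ − 1/a_t)] = 54340 m/s.
At r₂: circular v_c2 = √(μ/r₂) = 18930 m/s; transfer-aphelion v_a = √[μ(2/r₂ − 1/a_t)] = 10970 m/s.
Δv₂ = v_c2 − v_a = 7956 m/s.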